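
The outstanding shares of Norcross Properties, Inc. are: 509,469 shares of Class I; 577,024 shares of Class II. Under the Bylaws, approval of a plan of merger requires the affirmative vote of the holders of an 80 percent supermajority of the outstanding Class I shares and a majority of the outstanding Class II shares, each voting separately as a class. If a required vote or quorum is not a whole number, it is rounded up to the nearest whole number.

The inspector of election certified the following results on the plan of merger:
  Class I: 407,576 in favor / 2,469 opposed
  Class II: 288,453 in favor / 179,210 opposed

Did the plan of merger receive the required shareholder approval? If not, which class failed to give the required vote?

Class I: 4/5 of 509469 = 407575.20, rounded up to 407576; 407,576 required, 407,576 in favor — approved.
Class II: a majority of 577024 is 288513; 288,513 required, 288,453 in favor — not approved.

Not approved — the Class II shares did not give the required vote.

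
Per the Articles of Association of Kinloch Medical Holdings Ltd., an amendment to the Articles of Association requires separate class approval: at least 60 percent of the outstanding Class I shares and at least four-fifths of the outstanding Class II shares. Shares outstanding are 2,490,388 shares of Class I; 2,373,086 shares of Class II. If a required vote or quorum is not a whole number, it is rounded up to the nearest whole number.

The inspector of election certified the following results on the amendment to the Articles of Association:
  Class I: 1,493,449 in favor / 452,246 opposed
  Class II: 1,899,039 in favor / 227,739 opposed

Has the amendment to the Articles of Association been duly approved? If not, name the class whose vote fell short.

Not approved — the Class I shares did not give the required vote.

Class I: 3/5 of 2490388 = 1494232.80, rounded up to 1494233; 1,494,233 required, 1,493,449 in favor — not approved.
Class II: 4/5 of 2373086 = 1898468.80, rounded up to 1898469; 1,898,469 required, 1,899,039 in favor — approved.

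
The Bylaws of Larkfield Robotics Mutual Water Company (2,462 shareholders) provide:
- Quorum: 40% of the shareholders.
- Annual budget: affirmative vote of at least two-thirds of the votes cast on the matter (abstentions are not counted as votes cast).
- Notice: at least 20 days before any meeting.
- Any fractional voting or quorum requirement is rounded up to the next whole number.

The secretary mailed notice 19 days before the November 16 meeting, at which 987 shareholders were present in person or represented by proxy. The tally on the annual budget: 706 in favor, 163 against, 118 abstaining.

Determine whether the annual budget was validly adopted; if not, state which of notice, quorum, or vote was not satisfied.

Notice: 19 days given; 20 required. Not satisfied.
Quorum: 40% of 2,462 = 984.80, rounded up to 985; 987 present. Satisfied.
Vote: requires two-thirds of the votes cast (987 − 118 abstaining = 869); 2/3 of 869 = 579.33, rounded up to 580, so 580 needed; 706 in favor. Satisfied.

Invalid — notice requirement not satisfied.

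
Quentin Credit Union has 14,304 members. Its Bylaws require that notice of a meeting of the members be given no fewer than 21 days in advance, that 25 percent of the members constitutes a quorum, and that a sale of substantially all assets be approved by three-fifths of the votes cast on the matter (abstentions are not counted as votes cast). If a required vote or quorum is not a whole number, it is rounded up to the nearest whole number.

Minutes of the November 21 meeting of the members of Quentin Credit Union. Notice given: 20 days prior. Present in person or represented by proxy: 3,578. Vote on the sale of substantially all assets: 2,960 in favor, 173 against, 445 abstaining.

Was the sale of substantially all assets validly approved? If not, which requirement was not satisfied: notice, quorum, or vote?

Invalid — notice requirement not satisfied.

Notice: 20 days given; 21 required. Not satisfied.
Quorum: 25% of 14,304 = 3,576; 3,578 present. Satisfied.
Vote: requires three-fifths of the votes cast (3,578 − 445 abstaining = 3,133); 3/5 of 3133 = 1879.80, rounded up to 1880, so 1,880 needed; 2,960 in favor. Satisfied.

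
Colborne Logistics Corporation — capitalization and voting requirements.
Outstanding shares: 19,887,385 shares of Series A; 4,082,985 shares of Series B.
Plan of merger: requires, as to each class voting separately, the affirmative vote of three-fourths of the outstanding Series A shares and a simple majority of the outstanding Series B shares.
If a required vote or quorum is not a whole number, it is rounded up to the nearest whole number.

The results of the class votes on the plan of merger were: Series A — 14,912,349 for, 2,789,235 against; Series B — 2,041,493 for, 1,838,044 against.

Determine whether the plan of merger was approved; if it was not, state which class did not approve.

Not approved — the Series A shares did not give the required vote.

Series A: 3/4 of 19887385 = 14915538.75, rounded up to 14915539; 14,915,539 required, 14,912,349 in favor — not approved.
Series B: a majority of 4082985 is 2041493; 2,041,493 required, 2,041,493 in favor — approved.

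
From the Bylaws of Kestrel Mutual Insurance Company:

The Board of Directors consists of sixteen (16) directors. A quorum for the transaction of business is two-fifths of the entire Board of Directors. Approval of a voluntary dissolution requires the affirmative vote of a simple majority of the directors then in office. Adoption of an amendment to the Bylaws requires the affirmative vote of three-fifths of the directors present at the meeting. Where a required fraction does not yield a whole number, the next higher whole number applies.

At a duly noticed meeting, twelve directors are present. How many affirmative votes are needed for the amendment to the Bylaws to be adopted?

8

The amendment to the Bylaws requires three-fifths of the directors present (12).
3/5 of 12 = 7.20, rounded up to 8.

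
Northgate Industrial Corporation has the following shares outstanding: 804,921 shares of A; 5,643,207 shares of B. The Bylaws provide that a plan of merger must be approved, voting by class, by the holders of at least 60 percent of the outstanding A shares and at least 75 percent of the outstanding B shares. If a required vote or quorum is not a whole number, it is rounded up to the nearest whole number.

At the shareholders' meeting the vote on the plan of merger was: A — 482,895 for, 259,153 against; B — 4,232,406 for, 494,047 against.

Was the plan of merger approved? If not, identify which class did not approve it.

Not approved — the A shares did not give the required vote.

A: 3/5 of 804921 = 482952.60, rounded up to 482953; 482,953 required, 482,895 in favor — not approved.
B: 3/4 of 5643207 = 4232405.25, rounded up to 4232406; 4,232,406 required, 4,232,406 in favor — approved.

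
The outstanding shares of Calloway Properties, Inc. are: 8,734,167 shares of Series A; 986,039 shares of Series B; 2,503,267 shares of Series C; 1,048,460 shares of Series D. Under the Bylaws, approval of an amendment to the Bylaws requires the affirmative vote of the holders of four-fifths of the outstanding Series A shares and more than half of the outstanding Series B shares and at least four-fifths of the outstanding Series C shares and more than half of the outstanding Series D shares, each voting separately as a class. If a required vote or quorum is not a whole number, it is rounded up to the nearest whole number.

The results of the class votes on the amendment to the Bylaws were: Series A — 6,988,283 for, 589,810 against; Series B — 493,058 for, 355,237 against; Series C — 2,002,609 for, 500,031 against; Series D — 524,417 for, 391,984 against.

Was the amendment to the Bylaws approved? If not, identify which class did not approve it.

Not approved — the Series C shares did not give the required vote.

Series A: 4/5 of 8734167 = 6987333.60, rounded up to 6987334; 6,987,334 required, 6,988,283 in favor — approved.
Series B: a majority of 986039 is 493020; 493,020 required, 493,058 in favor — approved.
Series C: 4/5 of 2503267 = 2002613.60, rounded up to 2002614; 2,002,614 required, 2,002,609 in favor — not approved.
Series D: a majority of 1048460 is 524231; 524,231 required, 524,417 in favor — approved.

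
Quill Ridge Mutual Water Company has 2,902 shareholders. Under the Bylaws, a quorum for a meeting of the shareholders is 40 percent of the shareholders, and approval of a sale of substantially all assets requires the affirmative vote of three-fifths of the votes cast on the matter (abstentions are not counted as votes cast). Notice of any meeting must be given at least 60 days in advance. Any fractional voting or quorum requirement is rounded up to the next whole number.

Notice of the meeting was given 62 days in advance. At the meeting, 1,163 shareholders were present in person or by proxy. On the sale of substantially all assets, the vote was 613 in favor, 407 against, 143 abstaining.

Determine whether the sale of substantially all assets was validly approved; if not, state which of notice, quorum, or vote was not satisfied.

Notice: 62 days given; 60 required. Satisfied.
Quorum: 40% of 2,902 = 1,160.80, rounded up to 1,161; 1,163 present. Satisfied.
Vote: requires three-fifths of the votes cast (1,163 − 143 abstaining = 1,020); 3/5 of 1020 = 612, so 612 needed; 613 in favor. Satisfied.

Valid — all requirements satisfied.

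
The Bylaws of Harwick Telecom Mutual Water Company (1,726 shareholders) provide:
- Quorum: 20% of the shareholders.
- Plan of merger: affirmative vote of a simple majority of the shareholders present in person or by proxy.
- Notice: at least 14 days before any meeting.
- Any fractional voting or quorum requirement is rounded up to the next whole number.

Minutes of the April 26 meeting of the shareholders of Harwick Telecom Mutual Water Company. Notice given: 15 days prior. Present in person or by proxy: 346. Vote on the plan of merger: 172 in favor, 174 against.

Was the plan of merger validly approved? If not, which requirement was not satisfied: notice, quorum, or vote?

Notice: 15 days given; 14 required. Satisfied.
Quorum: 20% of 1,726 = 345.20, rounded up to 346; 346 present. Satisfied.
Vote: requires a majority of those present (346); a majority of 346 is 174, so 174 needed; 172 in favor. Not satisfied.

Invalid — vote requirement not satisfied.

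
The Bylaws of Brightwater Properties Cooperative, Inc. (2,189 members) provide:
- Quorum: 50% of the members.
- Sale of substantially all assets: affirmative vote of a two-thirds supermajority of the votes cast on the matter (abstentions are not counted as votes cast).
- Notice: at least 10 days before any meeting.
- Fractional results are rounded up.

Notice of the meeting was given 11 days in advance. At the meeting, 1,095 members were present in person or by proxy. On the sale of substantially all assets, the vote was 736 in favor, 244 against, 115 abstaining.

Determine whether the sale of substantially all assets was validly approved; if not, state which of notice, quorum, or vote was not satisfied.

Valid — all requirements satisfied.

Notice: 11 days given; 10 required. Satisfied.
Quorum: 50% of 2,189 = 1,094.50, rounded up to 1,095; 1,095 present. Satisfied.
Vote: requires two-thirds of the votes cast (1,095 − 115 abstaining = 980); 2/3 of 980 = 653.33, rounded up to 654, so 654 needed; 736 in favor. Satisfied.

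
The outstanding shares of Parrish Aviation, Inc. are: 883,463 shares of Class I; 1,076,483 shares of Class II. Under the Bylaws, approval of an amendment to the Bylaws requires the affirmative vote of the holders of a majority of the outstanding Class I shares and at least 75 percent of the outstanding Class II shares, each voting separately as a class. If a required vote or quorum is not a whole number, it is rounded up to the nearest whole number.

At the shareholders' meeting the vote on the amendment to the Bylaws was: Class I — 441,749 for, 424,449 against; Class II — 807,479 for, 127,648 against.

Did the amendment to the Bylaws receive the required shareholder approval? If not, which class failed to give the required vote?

Class I: a majority of 883463 is 441732; 441,732 required, 441,749 in favor — approved.
Class II: 3/4 of 1076483 = 807362.25, rounded up to 807363; 807,363 required, 807,479 in favor — approved.

Approved — every class gave the required vote.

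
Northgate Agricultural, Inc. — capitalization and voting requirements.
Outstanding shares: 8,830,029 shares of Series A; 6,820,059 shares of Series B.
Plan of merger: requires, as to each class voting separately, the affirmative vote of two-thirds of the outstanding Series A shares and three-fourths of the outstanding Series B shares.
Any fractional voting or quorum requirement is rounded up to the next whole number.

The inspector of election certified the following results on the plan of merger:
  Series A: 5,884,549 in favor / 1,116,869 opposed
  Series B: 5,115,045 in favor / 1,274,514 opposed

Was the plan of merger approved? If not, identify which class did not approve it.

Not approved — the Series A shares did not give the required vote.

Series A: 2/3 of 8830029 = 5886686; 5,886,686 required, 5,884,549 in favor — not approved.
Series B: 3/4 of 6820059 = 5115044.25, rounded up to 5115045; 5,115,045 required, 5,115,045 in favor — approved.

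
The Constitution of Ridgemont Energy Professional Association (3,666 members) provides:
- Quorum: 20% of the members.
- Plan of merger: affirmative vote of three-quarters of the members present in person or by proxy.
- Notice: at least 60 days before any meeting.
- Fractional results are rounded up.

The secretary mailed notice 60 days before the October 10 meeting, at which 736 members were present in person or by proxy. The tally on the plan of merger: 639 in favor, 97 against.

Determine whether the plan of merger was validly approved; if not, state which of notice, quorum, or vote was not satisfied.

Valid — all requirements satisfied.

Notice: 60 days given; 60 required. Satisfied.
Quorum: 20% of 3,666 = 733.20, rounded up to 734; 736 present. Satisfied.
Vote: requires three-fourths of those present (736); 3/4 of 736 = 552, so 552 needed; 639 in favor. Satisfied.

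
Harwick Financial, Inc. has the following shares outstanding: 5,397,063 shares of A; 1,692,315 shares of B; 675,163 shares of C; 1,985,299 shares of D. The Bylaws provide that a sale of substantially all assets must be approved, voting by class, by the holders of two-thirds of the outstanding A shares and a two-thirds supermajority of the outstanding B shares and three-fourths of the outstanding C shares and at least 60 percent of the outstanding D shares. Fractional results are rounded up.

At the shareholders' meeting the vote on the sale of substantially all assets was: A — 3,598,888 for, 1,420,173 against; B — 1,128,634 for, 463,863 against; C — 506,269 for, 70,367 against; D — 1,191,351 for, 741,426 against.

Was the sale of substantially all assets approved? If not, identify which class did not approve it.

A: 2/3 of 5397063 = 3598042; 3,598,042 required, 3,598,888 in favor — approved.
B: 2/3 of 1692315 = 1128210; 1,128,210 required, 1,128,634 in favor — approved.
C: 3/4 of 675163 = 506372.25, rounded up to 506373; 506,373 required, 506,269 in favor — not approved.
D: 3/5 of 1985299 = 1191179.40, rounded up to 1191180; 1,191,180 required, 1,191,351 in favor — approved.

Not approved — the C shares did not give the required vote.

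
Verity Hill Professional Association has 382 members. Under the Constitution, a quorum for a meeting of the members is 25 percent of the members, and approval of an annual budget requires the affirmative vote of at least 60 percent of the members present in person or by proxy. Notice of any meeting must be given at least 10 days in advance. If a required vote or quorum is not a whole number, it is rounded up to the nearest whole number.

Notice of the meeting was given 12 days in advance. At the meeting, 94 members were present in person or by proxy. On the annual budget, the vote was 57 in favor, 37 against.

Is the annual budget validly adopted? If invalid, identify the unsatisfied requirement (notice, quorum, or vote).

Invalid — quorum requirement not satisfied.

Notice: 12 days given; 10 required. Satisfied.
Quorum: 25% of 382 = 95.50, rounded up to 96; 94 present. Not satisfied.
Vote: requires three-fifths of those present (94); 3/5 of 94 = 56.40, rounded up to 57, so 57 needed; 57 in favor. Satisfied.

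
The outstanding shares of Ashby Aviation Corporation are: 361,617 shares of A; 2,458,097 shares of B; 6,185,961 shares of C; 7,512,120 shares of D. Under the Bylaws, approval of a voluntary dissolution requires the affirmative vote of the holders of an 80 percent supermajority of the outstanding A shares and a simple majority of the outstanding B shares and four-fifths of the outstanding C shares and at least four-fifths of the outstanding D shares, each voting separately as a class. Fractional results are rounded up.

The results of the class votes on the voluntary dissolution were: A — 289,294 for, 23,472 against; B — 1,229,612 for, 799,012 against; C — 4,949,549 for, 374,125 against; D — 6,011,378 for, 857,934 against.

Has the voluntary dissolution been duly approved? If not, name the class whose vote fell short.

A: 4/5 of 361617 = 289293.60, rounded up to 289294; 289,294 required, 289,294 in favor — approved.
B: a majority of 2458097 is 1229049; 1,229,049 required, 1,229,612 in favor — approved.
C: 4/5 of 6185961 = 4948768.80, rounded up to 4948769; 4,948,769 required, 4,949,549 in favor — approved.
D: 4/5 of 7512120 = 6009696; 6,009,696 required, 6,011,378 in favor — approved.

Approved — every class gave the required vote.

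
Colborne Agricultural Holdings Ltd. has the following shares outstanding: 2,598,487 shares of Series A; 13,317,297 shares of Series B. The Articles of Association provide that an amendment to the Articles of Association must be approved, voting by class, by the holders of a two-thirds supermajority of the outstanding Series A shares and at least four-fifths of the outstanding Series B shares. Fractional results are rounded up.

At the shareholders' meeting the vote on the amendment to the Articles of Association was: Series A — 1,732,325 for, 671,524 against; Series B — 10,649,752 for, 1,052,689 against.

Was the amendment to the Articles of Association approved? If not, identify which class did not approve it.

Series A: 2/3 of 2598487 = 1732324.67, rounded up to 1732325; 1,732,325 required, 1,732,325 in favor — approved.
Series B: 4/5 of 13317297 = 10653837.60, rounded up to 10653838; 10,653,838 required, 10,649,752 in favor — not approved.

Not approved — the Series B shares did not give the required vote.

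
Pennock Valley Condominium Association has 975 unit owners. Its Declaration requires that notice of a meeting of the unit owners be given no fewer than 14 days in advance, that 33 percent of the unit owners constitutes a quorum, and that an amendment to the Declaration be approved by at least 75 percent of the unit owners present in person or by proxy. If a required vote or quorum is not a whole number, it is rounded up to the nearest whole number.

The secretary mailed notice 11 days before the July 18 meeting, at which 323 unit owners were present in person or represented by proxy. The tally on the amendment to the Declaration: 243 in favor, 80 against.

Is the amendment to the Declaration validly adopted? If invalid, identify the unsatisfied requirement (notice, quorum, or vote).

Notice: 11 days given; 14 required. Not satisfied.
Quorum: 33% of 975 = 321.75, rounded up to 322; 323 present. Satisfied.
Vote: requires three-fourths of those present (323); 3/4 of 323 = 242.25, rounded up to 243, so 243 needed; 243 in favor. Satisfied.

Invalid — notice requirement not satisfied.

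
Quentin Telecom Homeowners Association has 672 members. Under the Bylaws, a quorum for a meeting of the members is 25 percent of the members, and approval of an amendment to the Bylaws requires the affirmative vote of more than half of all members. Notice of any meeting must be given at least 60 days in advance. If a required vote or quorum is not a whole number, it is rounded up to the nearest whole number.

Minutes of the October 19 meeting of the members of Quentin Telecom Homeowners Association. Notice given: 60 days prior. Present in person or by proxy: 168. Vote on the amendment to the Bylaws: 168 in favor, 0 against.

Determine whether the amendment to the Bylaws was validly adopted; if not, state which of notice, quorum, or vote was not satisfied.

Notice: 60 days given; 60 required. Satisfied.
Quorum: 25% of 672 = 168; 168 present. Satisfied.
Vote: requires a majority of all members (672); a majority of 672 is 337, so 337 needed; 168 in favor. Not satisfied.

Invalid — vote requirement not satisfied.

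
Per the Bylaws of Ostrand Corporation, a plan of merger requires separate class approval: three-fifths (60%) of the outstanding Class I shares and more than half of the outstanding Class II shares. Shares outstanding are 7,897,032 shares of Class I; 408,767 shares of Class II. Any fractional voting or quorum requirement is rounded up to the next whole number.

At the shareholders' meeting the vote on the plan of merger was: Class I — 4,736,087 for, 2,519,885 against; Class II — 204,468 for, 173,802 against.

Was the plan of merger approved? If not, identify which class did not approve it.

Class I: 3/5 of 7897032 = 4738219.20, rounded up to 4738220; 4,738,220 required, 4,736,087 in favor — not approved.
Class II: a majority of 408767 is 204384; 204,384 required, 204,468 in favor — approved.

Not approved — the Class I shares did not give the required vote.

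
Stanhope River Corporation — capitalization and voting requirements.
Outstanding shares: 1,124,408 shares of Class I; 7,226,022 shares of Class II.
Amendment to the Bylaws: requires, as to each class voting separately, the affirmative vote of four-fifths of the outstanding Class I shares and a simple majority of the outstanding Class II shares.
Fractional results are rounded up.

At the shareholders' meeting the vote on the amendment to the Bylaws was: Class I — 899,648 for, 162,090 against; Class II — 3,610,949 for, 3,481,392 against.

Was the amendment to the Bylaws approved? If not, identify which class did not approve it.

Not approved — the Class II shares did not give the required vote.

Class I: 4/5 of 1124408 = 899526.40, rounded up to 899527; 899,527 required, 899,648 in favor — approved.
Class II: a majority of 7226022 is 3613012; 3,613,012 required, 3,610,949 in favor — not approved.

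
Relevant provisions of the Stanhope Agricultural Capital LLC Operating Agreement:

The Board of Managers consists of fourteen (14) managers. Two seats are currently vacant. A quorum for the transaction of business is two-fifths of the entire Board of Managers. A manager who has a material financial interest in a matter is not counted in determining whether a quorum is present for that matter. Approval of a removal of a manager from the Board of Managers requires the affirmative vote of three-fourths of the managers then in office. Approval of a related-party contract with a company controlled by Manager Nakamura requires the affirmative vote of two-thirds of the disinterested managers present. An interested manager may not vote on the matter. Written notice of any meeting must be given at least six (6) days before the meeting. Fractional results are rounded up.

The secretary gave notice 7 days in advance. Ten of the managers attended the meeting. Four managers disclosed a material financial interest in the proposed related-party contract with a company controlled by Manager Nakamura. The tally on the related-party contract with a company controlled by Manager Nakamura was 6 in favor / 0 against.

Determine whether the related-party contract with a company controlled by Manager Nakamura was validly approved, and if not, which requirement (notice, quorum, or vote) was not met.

Notice: 7 days given; 6 required (7 ≥ 6). Satisfied.
Quorum: 10 present, but the 4 interested managers do not count, leaving 6. Quorum is 6. Satisfied.
Vote: the related-party contract with a company controlled by Manager Nakamura requires two-thirds of the disinterested managers present (10 − 4 = 6). 2/3 of 6 = 4, so 4 affirmative votes are needed; 6 voted in favor. Satisfied.

Valid — all requirements satisfied.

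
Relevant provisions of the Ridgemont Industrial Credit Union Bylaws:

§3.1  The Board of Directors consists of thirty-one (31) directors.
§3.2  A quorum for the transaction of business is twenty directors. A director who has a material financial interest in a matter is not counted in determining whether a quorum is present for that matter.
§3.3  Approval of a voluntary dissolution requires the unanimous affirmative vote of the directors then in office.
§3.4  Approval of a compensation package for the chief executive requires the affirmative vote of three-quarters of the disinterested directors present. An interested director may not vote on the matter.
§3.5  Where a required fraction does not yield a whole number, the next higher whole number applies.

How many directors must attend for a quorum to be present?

The quorum is fixed at 20.

20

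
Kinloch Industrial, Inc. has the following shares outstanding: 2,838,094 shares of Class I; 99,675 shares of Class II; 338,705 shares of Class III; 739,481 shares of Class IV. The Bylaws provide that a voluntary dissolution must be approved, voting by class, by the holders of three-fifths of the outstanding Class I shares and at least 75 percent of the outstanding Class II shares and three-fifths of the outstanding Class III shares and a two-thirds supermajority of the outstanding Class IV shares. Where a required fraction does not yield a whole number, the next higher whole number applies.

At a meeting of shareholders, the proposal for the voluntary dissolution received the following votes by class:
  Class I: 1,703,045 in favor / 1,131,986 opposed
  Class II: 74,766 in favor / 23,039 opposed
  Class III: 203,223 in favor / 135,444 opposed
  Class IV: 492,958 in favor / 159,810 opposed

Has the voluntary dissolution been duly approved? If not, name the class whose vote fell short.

Class I: 3/5 of 2838094 = 1702856.40, rounded up to 1702857; 1,702,857 required, 1,703,045 in favor — approved.
Class II: 3/4 of 99675 = 74756.25, rounded up to 74757; 74,757 required, 74,766 in favor — approved.
Class III: 3/5 of 338705 = 203223; 203,223 required, 203,223 in favor — approved.
Class IV: 2/3 of 739481 = 492987.33, rounded up to 492988; 492,988 required, 492,958 in favor — not approved.

Not approved — the Class IV shares did not give the required vote.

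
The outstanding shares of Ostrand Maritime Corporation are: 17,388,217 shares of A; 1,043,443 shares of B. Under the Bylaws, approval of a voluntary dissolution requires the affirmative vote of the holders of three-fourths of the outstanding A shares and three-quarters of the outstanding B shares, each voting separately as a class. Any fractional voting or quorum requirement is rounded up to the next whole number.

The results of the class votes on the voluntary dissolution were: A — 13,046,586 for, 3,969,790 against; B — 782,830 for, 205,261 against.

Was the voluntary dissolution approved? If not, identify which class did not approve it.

Approved — every class gave the required vote.

A: 3/4 of 17388217 = 13041162.75, rounded up to 13041163; 13,041,163 required, 13,046,586 in favor — approved.
B: 3/4 of 1043443 = 782582.25, rounded up to 782583; 782,583 required, 782,830 in favor — approved.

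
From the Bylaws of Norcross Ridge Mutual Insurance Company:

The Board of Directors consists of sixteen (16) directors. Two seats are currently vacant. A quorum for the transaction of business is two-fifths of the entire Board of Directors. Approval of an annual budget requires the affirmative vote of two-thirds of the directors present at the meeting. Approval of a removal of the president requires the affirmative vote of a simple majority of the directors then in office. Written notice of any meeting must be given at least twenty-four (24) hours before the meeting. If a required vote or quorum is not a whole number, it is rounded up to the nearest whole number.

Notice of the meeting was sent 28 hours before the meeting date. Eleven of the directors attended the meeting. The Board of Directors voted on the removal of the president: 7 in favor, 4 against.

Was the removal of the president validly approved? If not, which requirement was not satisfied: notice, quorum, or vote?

Invalid — vote requirement not satisfied.

Notice: 28 hours given; 24 required (28 ≥ 24). Satisfied.
Quorum: 11 present; quorum is 7. Satisfied.
Vote: the removal of the president requires a majority of the directors then in office (14). A majority of 14 is 8, so 8 affirmative votes are needed; 7 voted in favor. Not satisfied.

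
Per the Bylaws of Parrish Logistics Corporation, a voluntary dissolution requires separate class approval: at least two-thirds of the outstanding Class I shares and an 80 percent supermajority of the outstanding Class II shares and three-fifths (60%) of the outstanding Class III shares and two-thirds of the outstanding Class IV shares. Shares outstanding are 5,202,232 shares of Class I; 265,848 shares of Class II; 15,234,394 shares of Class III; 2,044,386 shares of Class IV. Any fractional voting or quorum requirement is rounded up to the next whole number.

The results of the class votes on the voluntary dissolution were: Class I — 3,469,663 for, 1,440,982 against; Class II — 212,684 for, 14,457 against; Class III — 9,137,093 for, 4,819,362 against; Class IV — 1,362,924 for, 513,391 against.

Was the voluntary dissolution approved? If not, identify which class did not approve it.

Class I: 2/3 of 5202232 = 3468154.67, rounded up to 3468155; 3,468,155 required, 3,469,663 in favor — approved.
Class II: 4/5 of 265848 = 212678.40, rounded up to 212679; 212,679 required, 212,684 in favor — approved.
Class III: 3/5 of 15234394 = 9140636.40, rounded up to 9140637; 9,140,637 required, 9,137,093 in favor — not approved.
Class IV: 2/3 of 2044386 = 1362924; 1,362,924 required, 1,362,924 in favor — approved.

Not approved — the Class III shares did not give the required vote.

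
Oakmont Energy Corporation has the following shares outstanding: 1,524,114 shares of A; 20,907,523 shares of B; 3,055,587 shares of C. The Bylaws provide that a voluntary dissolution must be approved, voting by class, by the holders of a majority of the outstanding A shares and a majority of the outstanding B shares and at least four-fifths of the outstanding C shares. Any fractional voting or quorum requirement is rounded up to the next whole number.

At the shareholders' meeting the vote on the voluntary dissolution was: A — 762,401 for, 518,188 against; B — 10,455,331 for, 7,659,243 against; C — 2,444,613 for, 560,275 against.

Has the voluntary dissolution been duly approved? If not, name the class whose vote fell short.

Approved — every class gave the required vote.

A: a majority of 1524114 is 762058; 762,058 required, 762,401 in favor — approved.
B: a majority of 20907523 is 10453762; 10,453,762 required, 10,455,331 in favor — approved.
C: 4/5 of 3055587 = 2444469.60, rounded up to 2444470; 2,444,470 required, 2,444,613 in favor — approved.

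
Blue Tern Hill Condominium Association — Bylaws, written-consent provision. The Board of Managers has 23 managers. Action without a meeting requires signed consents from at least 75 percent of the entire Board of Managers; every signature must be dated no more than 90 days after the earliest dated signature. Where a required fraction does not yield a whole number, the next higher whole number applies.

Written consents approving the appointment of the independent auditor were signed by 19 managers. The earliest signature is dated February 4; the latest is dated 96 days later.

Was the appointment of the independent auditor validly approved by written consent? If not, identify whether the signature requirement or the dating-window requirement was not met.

Signatures required: at least 75 percent of 23 — 3/4 of 23 = 17.25, rounded up to 18, so 18 needed; 19 signed. Sufficient.
Dating window: the latest signature is 96 days after the earliest; the limit is 90 days. Outside the window.

Not effective — dating-window requirement not satisfied.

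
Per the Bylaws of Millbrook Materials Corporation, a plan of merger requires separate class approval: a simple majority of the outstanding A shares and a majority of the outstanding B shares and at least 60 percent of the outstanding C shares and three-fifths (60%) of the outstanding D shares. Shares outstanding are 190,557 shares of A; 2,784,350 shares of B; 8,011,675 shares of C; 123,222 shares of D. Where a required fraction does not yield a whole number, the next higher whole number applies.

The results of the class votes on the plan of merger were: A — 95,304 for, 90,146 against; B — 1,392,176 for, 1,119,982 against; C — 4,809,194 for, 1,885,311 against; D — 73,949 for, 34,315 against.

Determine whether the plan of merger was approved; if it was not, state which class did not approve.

A: a majority of 190557 is 95279; 95,279 required, 95,304 in favor — approved.
B: a majority of 2784350 is 1392176; 1,392,176 required, 1,392,176 in favor — approved.
C: 3/5 of 8011675 = 4807005; 4,807,005 required, 4,809,194 in favor — approved.
D: 3/5 of 123222 = 73933.20, rounded up to 73934; 73,934 required, 73,949 in favor — approved.

Approved — every class gave the required vote.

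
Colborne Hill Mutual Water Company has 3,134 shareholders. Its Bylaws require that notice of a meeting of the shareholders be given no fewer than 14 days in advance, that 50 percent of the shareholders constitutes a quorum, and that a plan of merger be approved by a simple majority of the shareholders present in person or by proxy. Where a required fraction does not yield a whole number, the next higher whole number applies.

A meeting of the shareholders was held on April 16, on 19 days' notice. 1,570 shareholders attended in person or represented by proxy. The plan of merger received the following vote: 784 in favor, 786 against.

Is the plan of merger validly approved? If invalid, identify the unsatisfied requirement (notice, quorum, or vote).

Notice: 19 days given; 14 required. Satisfied.
Quorum: 50% of 3,134 = 1,567; 1,570 present. Satisfied.
Vote: requires a majority of those present (1,570); a majority of 1570 is 786, so 786 needed; 784 in favor. Not satisfied.

Invalid — vote requirement not satisfied.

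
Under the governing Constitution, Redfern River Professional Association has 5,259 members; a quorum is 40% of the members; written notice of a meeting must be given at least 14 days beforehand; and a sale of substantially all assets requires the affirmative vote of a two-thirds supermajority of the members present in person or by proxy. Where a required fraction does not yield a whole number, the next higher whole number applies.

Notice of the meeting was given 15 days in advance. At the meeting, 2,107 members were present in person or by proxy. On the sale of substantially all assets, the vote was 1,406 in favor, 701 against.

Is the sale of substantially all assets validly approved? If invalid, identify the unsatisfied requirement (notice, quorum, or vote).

Valid — all requirements satisfied.

Notice: 15 days given; 14 required. Satisfied.
Quorum: 40% of 5,259 = 2,103.60, rounded up to 2,104; 2,107 present. Satisfied.
Vote: requires two-thirds of those present (2,107); 2/3 of 2107 = 1404.67, rounded up to 1405, so 1,405 needed; 1,406 in favor. Satisfied.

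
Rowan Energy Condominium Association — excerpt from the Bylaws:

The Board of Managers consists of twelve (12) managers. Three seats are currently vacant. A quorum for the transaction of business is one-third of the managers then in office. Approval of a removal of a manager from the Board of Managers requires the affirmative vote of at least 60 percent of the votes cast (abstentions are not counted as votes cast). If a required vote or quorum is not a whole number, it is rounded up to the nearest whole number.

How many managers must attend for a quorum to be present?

1/3 of 9 = 3.

3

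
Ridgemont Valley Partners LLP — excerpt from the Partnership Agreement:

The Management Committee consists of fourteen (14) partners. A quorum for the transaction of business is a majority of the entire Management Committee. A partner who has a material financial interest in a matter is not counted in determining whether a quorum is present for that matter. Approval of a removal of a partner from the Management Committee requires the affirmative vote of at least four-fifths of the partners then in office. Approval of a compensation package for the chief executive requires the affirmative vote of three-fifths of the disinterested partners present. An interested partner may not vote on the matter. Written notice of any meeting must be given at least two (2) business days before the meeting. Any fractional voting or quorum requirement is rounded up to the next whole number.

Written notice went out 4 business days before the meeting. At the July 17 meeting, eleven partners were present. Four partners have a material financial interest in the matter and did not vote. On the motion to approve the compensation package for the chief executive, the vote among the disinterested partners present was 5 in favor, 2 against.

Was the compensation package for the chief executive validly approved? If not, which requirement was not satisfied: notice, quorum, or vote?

Invalid — quorum requirement not satisfied.

Notice: 4 business days given; 2 required (4 ≥ 2). Satisfied.
Quorum: 11 present, but the 4 interested partners do not count, leaving 7. Quorum is 8. Not satisfied.
Vote: the compensation package for the chief executive requires three-fifths of the disinterested partners present (11 − 4 = 7). 3/5 of 7 = 4.20, rounded up to 5, so 5 affirmative votes are needed; 5 voted in favor. Satisfied. (Moot — without a quorum no business can be validly transacted.)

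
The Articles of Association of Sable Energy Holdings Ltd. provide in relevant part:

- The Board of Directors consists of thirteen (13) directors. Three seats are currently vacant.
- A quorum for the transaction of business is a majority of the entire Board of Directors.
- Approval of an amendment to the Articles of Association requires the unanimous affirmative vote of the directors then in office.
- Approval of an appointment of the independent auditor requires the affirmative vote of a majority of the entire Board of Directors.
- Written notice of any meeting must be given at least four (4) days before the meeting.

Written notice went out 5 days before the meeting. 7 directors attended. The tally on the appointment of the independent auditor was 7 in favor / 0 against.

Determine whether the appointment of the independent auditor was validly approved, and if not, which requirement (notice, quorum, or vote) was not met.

Valid — all requirements satisfied.

Notice: 5 days given; 4 required (5 ≥ 4). Satisfied.
Quorum: 7 present; quorum is 7. Satisfied.
Vote: the appointment of the independent auditor requires a majority of the entire Board of Directors (13). A majority of 13 is 7, so 7 affirmative votes are needed; 7 voted in favor. Satisfied.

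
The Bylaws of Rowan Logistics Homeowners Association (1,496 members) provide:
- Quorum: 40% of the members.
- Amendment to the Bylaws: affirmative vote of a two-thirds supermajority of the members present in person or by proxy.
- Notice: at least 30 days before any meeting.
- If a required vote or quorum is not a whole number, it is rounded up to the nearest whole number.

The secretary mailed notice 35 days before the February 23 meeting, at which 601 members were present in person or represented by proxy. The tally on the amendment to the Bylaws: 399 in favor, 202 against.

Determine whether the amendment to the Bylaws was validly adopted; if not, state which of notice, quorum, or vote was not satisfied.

Invalid — vote requirement not satisfied.

Notice: 35 days given; 30 required. Satisfied.
Quorum: 40% of 1,496 = 598.40, rounded up to 599; 601 present. Satisfied.
Vote: requires two-thirds of those present (601); 2/3 of 601 = 400.67, rounded up to 401, so 401 needed; 399 in favor. Not satisfied.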